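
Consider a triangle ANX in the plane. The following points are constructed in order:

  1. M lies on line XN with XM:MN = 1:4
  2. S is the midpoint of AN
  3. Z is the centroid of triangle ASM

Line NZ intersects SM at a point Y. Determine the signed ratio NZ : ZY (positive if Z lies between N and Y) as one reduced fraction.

Choose coordinates A = (0, 0), N = (1, 0), X = (0, 1).
1. M lies on line XN with XM:MN = 1:4 ⇒ M = (1/5, 4/5)
2. S is the midpoint of AN ⇒ S = (1/2, 0)
3. Z is the centroid of triangle ASM ⇒ Z = (7/30, 4/15)
line NZ meets SM at Y = (17/40, 1/5)
Z = N + t·(Y−N) with t = 4/3, so NZ:ZY = 4/3:-1/3

NZ:ZY = -4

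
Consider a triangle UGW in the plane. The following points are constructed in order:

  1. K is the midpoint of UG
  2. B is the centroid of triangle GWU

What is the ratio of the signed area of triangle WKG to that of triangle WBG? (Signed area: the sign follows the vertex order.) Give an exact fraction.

[WKG]:[WBG] = 3/2

Set U = (0, 0), G = (1, 0), W = (0, 1); any affine frame gives the same invariant.
1. K is the midpoint of UG ⇒ K = (1/2, 0)
2. B is the centroid of triangle GWU ⇒ B = (1/3, 1/3)
2·[WKG] = 1/2, 2·[WBG] = 1/3
[WKG]:[WBG] = 1/2:1/3 = 3/2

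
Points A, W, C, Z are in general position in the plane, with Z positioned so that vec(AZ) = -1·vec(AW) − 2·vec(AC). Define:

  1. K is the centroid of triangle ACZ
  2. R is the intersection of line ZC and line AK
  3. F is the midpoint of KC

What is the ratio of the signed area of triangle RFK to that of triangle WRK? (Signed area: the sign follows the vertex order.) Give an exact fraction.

[RFK]:[WRK] = 1/2

Choose coordinates A = (0, 0), W = (1, 0), C = (0, 1), Z = (-1, -2).
1. K is the centroid of triangle ACZ ⇒ K = (-1/3, -1/3)
2. R is the intersection of line ZC and line AK ⇒ R = (-1/2, -1/2)
3. F is the midpoint of KC ⇒ F = (-1/6, 1/3)
2·[RFK] = -1/12, 2·[WRK] = -1/6
[RFK]:[WRK] = -1/12:-1/6 = 1/2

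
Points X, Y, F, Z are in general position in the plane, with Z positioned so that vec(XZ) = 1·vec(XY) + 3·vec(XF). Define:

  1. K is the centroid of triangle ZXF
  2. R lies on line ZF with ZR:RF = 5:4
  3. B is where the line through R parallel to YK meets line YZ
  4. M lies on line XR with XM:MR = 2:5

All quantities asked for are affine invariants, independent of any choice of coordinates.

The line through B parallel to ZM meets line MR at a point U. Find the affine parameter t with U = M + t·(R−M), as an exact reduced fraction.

t = -44/9

Assign X = (0, 0), Y = (1, 0), F = (0, 1), Z = (1, 3) — the answer is frame-independent, so this choice is without loss of generality.
1. K is the centroid of triangle ZXF ⇒ K = (1/3, 4/3)
2. R lies on line ZF with ZR:RF = 5:4 ⇒ R = (4/9, 17/9)
3. B is where the line through R parallel to YK meets line YZ ⇒ B = (1, 7/9)
4. M lies on line XR with XM:MR = 2:5 ⇒ M = (8/63, 34/63)
through B parallel to ZM: direction (-55/63, -155/63); meets MR at U = (-808/567, -3434/567)
U = M + t·(R−M) with t = -44/9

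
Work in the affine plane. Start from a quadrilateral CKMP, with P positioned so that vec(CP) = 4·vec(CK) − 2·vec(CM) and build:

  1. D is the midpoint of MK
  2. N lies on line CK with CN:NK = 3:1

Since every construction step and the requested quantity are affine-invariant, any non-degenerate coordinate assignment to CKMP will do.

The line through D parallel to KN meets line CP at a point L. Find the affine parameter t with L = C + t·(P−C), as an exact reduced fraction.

t = -1/4

Work in coordinates with C = (0, 0), K = (1, 0), M = (0, 1), P = (4, -2).
1. D is the midpoint of MK ⇒ D = (1/2, 1/2)
2. N lies on line CK with CN:NK = 3:1 ⇒ N = (3/4, 0)
through D parallel to KN: direction (-1/4, 0); meets CP at L = (-1, 1/2)
L = C + t·(P−C) with t = -1/4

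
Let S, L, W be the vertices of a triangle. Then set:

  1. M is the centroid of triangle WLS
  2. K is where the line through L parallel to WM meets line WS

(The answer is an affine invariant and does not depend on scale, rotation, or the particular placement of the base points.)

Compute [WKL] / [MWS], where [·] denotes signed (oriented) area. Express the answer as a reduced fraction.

Set S = (0, 0), L = (1, 0), W = (0, 1); any affine frame gives the same invariant.
1. M is the centroid of triangle WLS ⇒ M = (1/3, 1/3)
2. K is where the line through L parallel to WM meets line WS ⇒ K = (0, 2)
2·[WKL] = -1, 2·[MWS] = 1/3
[WKL]:[MWS] = -1:1/3 = -3

[WKL]:[MWS] = -3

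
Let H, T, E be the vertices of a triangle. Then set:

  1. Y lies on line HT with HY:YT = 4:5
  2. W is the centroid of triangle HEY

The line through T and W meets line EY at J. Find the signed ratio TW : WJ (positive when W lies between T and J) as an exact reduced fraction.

Work in coordinates with H = (0, 0), T = (1, 0), E = (0, 1).
1. Y lies on line HT with HY:YT = 4:5 ⇒ Y = (4/9, 0)
2. W is the centroid of triangle HEY ⇒ W = (4/27, 1/3)
line TW meets EY at J = (56/171, 5/19)
W = T + t·(J−T) with t = 19/15, so TW:WJ = 19/15:-4/15

TW:WJ = -19/4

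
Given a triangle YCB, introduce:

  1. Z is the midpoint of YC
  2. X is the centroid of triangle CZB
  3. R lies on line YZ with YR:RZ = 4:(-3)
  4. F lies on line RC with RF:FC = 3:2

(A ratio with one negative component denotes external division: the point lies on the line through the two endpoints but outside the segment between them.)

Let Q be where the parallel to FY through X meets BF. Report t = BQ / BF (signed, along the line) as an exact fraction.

t = 2/3

Assign Y = (0, 0), C = (1, 0), B = (0, 1) — the answer is frame-independent, so this choice is without loss of generality.
1. Z is the midpoint of YC ⇒ Z = (1/2, 0)
2. X is the centroid of triangle CZB ⇒ X = (1/2, 1/3)
3. R lies on line YZ with YR:RZ = 4:(-3) ⇒ R = (2, 0)
4. F lies on line RC with RF:FC = 3:2 ⇒ F = (7/5, 0)
through X parallel to FY: direction (-7/5, 0); meets BF at Q = (14/15, 1/3)
Q = B + t·(F−B) with t = 2/3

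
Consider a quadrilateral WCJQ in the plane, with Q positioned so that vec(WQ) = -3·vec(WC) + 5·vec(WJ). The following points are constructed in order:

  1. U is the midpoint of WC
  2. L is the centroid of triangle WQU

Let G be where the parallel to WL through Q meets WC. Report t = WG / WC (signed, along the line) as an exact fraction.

t = -1/2

Assign W = (0, 0), C = (1, 0), J = (0, 1), Q = (-3, 5) — the answer is frame-independent, so this choice is without loss of generality.
1. U is the midpoint of WC ⇒ U = (1/2, 0)
2. L is the centroid of triangle WQU ⇒ L = (-5/6, 5/3)
through Q parallel to WL: direction (-5/6, 5/3); meets WC at G = (-1/2, 0)
G = W + t·(C−W) with t = -1/2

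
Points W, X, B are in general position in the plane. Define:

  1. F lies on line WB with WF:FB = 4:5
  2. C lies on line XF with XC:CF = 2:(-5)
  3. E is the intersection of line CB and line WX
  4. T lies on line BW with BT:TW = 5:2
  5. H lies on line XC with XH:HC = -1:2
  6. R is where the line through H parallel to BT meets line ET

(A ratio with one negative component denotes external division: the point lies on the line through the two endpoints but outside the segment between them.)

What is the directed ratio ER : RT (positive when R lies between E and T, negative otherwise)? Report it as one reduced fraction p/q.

ER:RT = 20/7

Work in coordinates with W = (0, 0), X = (1, 0), B = (0, 1).
1. F lies on line WB with WF:FB = 4:5 ⇒ F = (0, 4/9)
2. C lies on line XF with XC:CF = 2:(-5) ⇒ C = (5/3, -8/27)
3. E is the intersection of line CB and line WX ⇒ E = (9/7, 0)
4. T lies on line BW with BT:TW = 5:2 ⇒ T = (0, 2/7)
5. H lies on line XC with XH:HC = -1:2 ⇒ H = (1/3, 8/27)
6. R is where the line through H parallel to BT meets line ET ⇒ R = (1/3, 40/189)
R = E + t·(T−E) with t = 20/27, so ER:RT = t:(1−t) = 20/27:7/27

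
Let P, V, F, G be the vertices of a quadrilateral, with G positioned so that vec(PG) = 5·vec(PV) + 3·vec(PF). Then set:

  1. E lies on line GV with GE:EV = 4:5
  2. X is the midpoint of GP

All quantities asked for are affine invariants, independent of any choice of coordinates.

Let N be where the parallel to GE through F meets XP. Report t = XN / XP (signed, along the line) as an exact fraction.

t = 11/3

Assign P = (0, 0), V = (1, 0), F = (0, 1), G = (5, 3) — the answer is frame-independent, so this choice is without loss of generality.
1. E lies on line GV with GE:EV = 4:5 ⇒ E = (29/9, 5/3)
2. X is the midpoint of GP ⇒ X = (5/2, 3/2)
through F parallel to GE: direction (-16/9, -4/3); meets XP at N = (-20/3, -4)
N = X + t·(P−X) with t = 11/3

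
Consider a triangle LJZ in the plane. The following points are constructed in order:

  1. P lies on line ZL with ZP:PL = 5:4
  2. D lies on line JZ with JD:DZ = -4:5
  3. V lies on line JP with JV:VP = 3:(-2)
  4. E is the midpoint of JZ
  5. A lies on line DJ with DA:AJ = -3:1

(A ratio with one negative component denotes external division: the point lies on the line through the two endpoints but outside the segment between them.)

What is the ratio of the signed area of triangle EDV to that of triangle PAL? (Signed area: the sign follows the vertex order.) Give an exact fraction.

Set L = (0, 0), J = (1, 0), Z = (0, 1); any affine frame gives the same invariant.
1. P lies on line ZL with ZP:PL = 5:4 ⇒ P = (0, 4/9)
2. D lies on line JZ with JD:DZ = -4:5 ⇒ D = (5, -4)
3. V lies on line JP with JV:VP = 3:(-2) ⇒ V = (-2, 4/3)
4. E is the midpoint of JZ ⇒ E = (1/2, 1/2)
5. A lies on line DJ with DA:AJ = -3:1 ⇒ A = (-1, 2)
2·[EDV] = -15/2, 2·[PAL] = 4/9
[EDV]:[PAL] = -15/2:4/9 = -135/8

[EDV]:[PAL] = -135/8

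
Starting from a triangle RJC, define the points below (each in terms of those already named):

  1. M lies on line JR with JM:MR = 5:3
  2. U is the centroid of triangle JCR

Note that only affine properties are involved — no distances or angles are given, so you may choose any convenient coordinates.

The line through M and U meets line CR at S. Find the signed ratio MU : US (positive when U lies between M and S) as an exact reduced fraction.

Set R = (0, 0), J = (1, 0), C = (0, 1); any affine frame gives the same invariant.
1. M lies on line JR with JM:MR = 5:3 ⇒ M = (3/8, 0)
2. U is the centroid of triangle JCR ⇒ U = (1/3, 1/3)
line MU meets CR at S = (0, 3)
U = M + t·(S−M) with t = 1/9, so MU:US = 1/9:8/9

MU:US = 1/8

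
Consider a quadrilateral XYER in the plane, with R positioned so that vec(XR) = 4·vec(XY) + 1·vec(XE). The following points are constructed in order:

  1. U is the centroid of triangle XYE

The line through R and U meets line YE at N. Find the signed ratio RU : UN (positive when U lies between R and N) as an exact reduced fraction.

RU:UN = -13

Assign X = (0, 0), Y = (1, 0), E = (0, 1), R = (4, 1) — the answer is frame-independent, so this choice is without loss of generality.
1. U is the centroid of triangle XYE ⇒ U = (1/3, 1/3)
line RU meets YE at N = (8/13, 5/13)
U = R + t·(N−R) with t = 13/12, so RU:UN = 13/12:-1/12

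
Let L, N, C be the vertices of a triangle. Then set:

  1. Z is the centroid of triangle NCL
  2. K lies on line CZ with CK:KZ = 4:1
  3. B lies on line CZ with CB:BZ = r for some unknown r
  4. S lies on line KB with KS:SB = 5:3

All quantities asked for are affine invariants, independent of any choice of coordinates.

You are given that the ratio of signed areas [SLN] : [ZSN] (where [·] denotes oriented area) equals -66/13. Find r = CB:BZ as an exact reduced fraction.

r = 3/2

Assign L = (0, 0), N = (1, 0), C = (0, 1) — the answer is frame-independent, so this choice is without loss of generality.
1. Z is the centroid of triangle NCL ⇒ Z = (1/3, 1/3)
2. K lies on line CZ with CK:KZ = 4:1 ⇒ K = (4/15, 7/15)
3. With CB:BZ = r, write λ = r/(r+1) so B = C + λ·(Z−C); B is affine-linear in λ
4. S lies on line KB with KS:SB = 5:3 ⇒ S is an affine combination of earlier points and hence also affine-linear in λ
Every point depending on B is an affine combination of B and λ-independent points, so each such coordinate is linear in λ; the λ² term in each signed area is a multiple of (Z−C)×(Z−C) = 0, so 2·[SLN] and 2·[ZSN] are each linear in λ. Evaluating at λ=0 and λ=1:
  2·[SLN] = -5/12·λ + 4/5,   2·[ZSN] = 5/24·λ − 7/30
So [SLN]:[ZSN] = (-5/12·λ + 4/5) / (5/24·λ − 7/30). Setting this equal to -66/13:
  -5/12·λ + 4/5 = -66/13·(5/24·λ − 7/30)  ⇒  λ = 3/5
Then r = λ/(1−λ) = (3/5)/(2/5) = 3/2. Check: with r = 3/2, B = (1/5, 3/5) and [SLN]:[ZSN] = -66/13 as required.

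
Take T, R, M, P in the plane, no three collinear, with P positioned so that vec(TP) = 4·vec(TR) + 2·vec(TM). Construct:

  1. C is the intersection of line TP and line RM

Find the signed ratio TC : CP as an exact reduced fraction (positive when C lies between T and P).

Work in coordinates with T = (0, 0), R = (1, 0), M = (0, 1), P = (4, 2).
1. C is the intersection of line TP and line RM ⇒ C = (2/3, 1/3)
C = T + t·(P−T) with t = 1/6, so TC:CP = t:(1−t) = 1/6:5/6

TC:CP = 1/5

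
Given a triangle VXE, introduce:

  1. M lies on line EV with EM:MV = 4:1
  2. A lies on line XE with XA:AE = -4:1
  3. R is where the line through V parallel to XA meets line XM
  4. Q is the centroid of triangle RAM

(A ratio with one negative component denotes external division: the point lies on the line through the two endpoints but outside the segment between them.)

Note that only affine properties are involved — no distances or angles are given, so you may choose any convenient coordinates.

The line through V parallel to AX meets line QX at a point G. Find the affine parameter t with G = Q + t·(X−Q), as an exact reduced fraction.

t = -2/3

Choose coordinates V = (0, 0), X = (1, 0), E = (0, 1).
1. M lies on line EV with EM:MV = 4:1 ⇒ M = (0, 1/5)
2. A lies on line XE with XA:AE = -4:1 ⇒ A = (-1/3, 4/3)
3. R is where the line through V parallel to XA meets line XM ⇒ R = (-1/4, 1/4)
4. Q is the centroid of triangle RAM ⇒ Q = (-7/36, 107/180)
through V parallel to AX: direction (4/3, -4/3); meets QX at G = (-107/108, 107/108)
G = Q + t·(X−Q) with t = -2/3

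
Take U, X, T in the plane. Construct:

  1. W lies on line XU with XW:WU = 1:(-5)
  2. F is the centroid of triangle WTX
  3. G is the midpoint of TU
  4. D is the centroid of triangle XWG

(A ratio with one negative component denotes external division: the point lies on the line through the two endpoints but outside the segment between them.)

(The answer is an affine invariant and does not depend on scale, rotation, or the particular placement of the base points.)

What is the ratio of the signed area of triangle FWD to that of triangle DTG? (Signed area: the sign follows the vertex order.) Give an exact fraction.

[FWD]:[DTG] = -2/9

Work in coordinates with U = (0, 0), X = (1, 0), T = (0, 1).
1. W lies on line XU with XW:WU = 1:(-5) ⇒ W = (5/4, 0)
2. F is the centroid of triangle WTX ⇒ F = (3/4, 1/3)
3. G is the midpoint of TU ⇒ G = (0, 1/2)
4. D is the centroid of triangle XWG ⇒ D = (3/4, 1/6)
2·[FWD] = -1/12, 2·[DTG] = 3/8
[FWD]:[DTG] = -1/12:3/8 = -2/9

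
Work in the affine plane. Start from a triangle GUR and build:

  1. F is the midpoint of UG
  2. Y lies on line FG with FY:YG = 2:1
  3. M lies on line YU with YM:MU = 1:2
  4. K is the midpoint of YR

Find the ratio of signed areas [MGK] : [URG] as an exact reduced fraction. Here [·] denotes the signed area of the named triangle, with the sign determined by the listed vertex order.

[MGK]:[URG] = -2/9

Assign G = (0, 0), U = (1, 0), R = (0, 1) — the answer is frame-independent, so this choice is without loss of generality.
1. F is the midpoint of UG ⇒ F = (1/2, 0)
2. Y lies on line FG with FY:YG = 2:1 ⇒ Y = (1/6, 0)
3. M lies on line YU with YM:MU = 1:2 ⇒ M = (4/9, 0)
4. K is the midpoint of YR ⇒ K = (1/12, 1/2)
2·[MGK] = -2/9, 2·[URG] = 1
[MGK]:[URG] = -2/9:1 = -2/9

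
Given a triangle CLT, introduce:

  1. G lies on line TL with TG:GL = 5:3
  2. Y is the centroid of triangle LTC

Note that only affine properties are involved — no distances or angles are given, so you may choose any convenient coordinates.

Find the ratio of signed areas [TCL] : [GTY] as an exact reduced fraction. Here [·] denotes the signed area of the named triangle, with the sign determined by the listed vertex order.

[TCL]:[GTY] = 24/5

Choose coordinates C = (0, 0), L = (1, 0), T = (0, 1).
1. G lies on line TL with TG:GL = 5:3 ⇒ G = (5/8, 3/8)
2. Y is the centroid of triangle LTC ⇒ Y = (1/3, 1/3)
2·[TCL] = 1, 2·[GTY] = 5/24
[TCL]:[GTY] = 1:5/24 = 24/5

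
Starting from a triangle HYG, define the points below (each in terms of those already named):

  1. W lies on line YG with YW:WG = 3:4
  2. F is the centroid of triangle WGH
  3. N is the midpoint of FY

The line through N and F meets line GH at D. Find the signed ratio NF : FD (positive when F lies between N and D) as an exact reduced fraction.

NF:FD = 17/8

Work in coordinates with H = (0, 0), Y = (1, 0), G = (0, 1).
1. W lies on line YG with YW:WG = 3:4 ⇒ W = (4/7, 3/7)
2. F is the centroid of triangle WGH ⇒ F = (4/21, 10/21)
3. N is the midpoint of FY ⇒ N = (25/42, 5/21)
line NF meets GH at D = (0, 10/17)
F = N + t·(D−N) with t = 17/25, so NF:FD = 17/25:8/25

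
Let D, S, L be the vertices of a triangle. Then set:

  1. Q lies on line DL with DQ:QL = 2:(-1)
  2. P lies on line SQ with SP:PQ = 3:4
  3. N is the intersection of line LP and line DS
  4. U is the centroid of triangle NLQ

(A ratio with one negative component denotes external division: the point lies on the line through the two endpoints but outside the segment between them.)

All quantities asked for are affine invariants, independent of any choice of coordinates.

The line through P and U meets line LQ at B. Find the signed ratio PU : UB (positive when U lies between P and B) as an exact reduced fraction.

PU:UB = -4/7

Set D = (0, 0), S = (1, 0), L = (0, 1); any affine frame gives the same invariant.
1. Q lies on line DL with DQ:QL = 2:(-1) ⇒ Q = (0, 2)
2. P lies on line SQ with SP:PQ = 3:4 ⇒ P = (4/7, 6/7)
3. N is the intersection of line LP and line DS ⇒ N = (4, 0)
4. U is the centroid of triangle NLQ ⇒ U = (4/3, 1)
line PU meets LQ at B = (0, 3/4)
U = P + t·(B−P) with t = -4/3, so PU:UB = -4/3:7/3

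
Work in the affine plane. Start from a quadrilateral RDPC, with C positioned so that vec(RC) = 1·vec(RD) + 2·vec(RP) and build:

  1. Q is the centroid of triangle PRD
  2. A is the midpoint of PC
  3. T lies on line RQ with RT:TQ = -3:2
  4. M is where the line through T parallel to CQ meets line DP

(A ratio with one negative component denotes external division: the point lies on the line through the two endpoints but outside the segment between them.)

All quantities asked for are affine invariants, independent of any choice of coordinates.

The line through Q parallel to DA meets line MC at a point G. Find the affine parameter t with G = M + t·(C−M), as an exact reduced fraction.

t = -23/54

Set R = (0, 0), D = (1, 0), P = (0, 1), C = (1, 2); any affine frame gives the same invariant.
1. Q is the centroid of triangle PRD ⇒ Q = (1/3, 1/3)
2. A is the midpoint of PC ⇒ A = (1/2, 3/2)
3. T lies on line RQ with RT:TQ = -3:2 ⇒ T = (1, 1)
4. M is where the line through T parallel to CQ meets line DP ⇒ M = (5/7, 2/7)
through Q parallel to DA: direction (-1/2, 3/2); meets MC at G = (16/27, -4/9)
G = M + t·(C−M) with t = -23/54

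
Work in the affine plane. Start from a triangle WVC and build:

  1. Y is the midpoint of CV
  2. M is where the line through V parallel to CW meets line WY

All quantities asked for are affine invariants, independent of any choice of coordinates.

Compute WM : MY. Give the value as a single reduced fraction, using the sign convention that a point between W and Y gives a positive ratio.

WM:MY = -2

Set W = (0, 0), V = (1, 0), C = (0, 1); any affine frame gives the same invariant.
1. Y is the midpoint of CV ⇒ Y = (1/2, 1/2)
2. M is where the line through V parallel to CW meets line WY ⇒ M = (1, 1)
M = W + t·(Y−W) with t = 2, so WM:MY = t:(1−t) = 2:-1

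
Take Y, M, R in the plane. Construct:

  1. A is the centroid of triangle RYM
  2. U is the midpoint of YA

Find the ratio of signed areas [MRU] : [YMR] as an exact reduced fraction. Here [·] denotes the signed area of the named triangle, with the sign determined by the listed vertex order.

[MRU]:[YMR] = 2/3

Work in coordinates with Y = (0, 0), M = (1, 0), R = (0, 1).
1. A is the centroid of triangle RYM ⇒ A = (1/3, 1/3)
2. U is the midpoint of YA ⇒ U = (1/6, 1/6)
2·[MRU] = 2/3, 2·[YMR] = 1
[MRU]:[YMR] = 2/3:1 = 2/3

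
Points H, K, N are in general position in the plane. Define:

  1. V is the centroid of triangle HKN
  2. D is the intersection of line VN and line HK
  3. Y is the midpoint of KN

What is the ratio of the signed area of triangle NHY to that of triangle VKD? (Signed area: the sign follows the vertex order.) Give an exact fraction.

Work in coordinates with H = (0, 0), K = (1, 0), N = (0, 1).
1. V is the centroid of triangle HKN ⇒ V = (1/3, 1/3)
2. D is the intersection of line VN and line HK ⇒ D = (1/2, 0)
3. Y is the midpoint of KN ⇒ Y = (1/2, 1/2)
2·[NHY] = 1/2, 2·[VKD] = -1/6
[NHY]:[VKD] = 1/2:-1/6 = -3

[NHY]:[VKD] = -3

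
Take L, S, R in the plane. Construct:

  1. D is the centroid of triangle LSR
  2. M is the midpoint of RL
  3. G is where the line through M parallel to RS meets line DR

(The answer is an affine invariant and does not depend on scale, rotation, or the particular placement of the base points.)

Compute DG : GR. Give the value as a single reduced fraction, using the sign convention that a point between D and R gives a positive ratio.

DG:GR = -1/3

Choose coordinates L = (0, 0), S = (1, 0), R = (0, 1).
1. D is the centroid of triangle LSR ⇒ D = (1/3, 1/3)
2. M is the midpoint of RL ⇒ M = (0, 1/2)
3. G is where the line through M parallel to RS meets line DR ⇒ G = (1/2, 0)
G = D + t·(R−D) with t = -1/2, so DG:GR = t:(1−t) = -1/2:3/2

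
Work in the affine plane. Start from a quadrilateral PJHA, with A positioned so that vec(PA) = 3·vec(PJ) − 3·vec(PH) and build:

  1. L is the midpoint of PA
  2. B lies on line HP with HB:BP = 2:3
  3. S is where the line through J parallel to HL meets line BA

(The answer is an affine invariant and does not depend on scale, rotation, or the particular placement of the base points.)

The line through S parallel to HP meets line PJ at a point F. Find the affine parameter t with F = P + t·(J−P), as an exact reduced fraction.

t = 16/7

Work in coordinates with P = (0, 0), J = (1, 0), H = (0, 1), A = (3, -3).
1. L is the midpoint of PA ⇒ L = (3/2, -3/2)
2. B lies on line HP with HB:BP = 2:3 ⇒ B = (0, 3/5)
3. S is where the line through J parallel to HL meets line BA ⇒ S = (16/7, -15/7)
through S parallel to HP: direction (0, -1); meets PJ at F = (16/7, 0)
F = P + t·(J−P) with t = 16/7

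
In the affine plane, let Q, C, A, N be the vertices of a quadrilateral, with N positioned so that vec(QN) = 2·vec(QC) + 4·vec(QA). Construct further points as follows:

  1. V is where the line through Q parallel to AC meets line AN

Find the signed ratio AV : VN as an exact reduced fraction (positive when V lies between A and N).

AV:VN = -1/6

Set Q = (0, 0), C = (1, 0), A = (0, 1), N = (2, 4); any affine frame gives the same invariant.
1. V is where the line through Q parallel to AC meets line AN ⇒ V = (-2/5, 2/5)
V = A + t·(N−A) with t = -1/5, so AV:VN = t:(1−t) = -1/5:6/5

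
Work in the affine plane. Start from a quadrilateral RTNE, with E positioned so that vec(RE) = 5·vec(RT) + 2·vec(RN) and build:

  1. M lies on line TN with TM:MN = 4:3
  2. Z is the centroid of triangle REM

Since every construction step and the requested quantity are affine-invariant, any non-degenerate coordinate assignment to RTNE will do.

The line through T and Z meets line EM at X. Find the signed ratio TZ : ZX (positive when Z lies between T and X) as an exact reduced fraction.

Work in coordinates with R = (0, 0), T = (1, 0), N = (0, 1), E = (5, 2).
1. M lies on line TN with TM:MN = 4:3 ⇒ M = (3/7, 4/7)
2. Z is the centroid of triangle REM ⇒ Z = (38/21, 6/7)
line TZ meets EM at X = (407/203, 216/203)
Z = T + t·(X−T) with t = 29/36, so TZ:ZX = 29/36:7/36

TZ:ZX = 29/7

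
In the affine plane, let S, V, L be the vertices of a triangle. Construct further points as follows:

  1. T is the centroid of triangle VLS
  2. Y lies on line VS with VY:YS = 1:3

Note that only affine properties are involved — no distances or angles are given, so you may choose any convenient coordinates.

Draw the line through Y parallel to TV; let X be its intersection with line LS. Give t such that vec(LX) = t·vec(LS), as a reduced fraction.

t = 5/8

Choose coordinates S = (0, 0), V = (1, 0), L = (0, 1).
1. T is the centroid of triangle VLS ⇒ T = (1/3, 1/3)
2. Y lies on line VS with VY:YS = 1:3 ⇒ Y = (3/4, 0)
through Y parallel to TV: direction (2/3, -1/3); meets LS at X = (0, 3/8)
X = L + t·(S−L) with t = 5/8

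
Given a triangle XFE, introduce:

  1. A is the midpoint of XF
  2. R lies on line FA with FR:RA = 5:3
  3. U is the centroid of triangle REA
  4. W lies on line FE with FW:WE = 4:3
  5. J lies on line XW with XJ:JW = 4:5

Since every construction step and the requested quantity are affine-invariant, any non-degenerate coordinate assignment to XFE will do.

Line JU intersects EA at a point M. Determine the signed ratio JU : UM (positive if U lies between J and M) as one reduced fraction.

JU:UM = -247/63

Choose coordinates X = (0, 0), F = (1, 0), E = (0, 1).
1. A is the midpoint of XF ⇒ A = (1/2, 0)
2. R lies on line FA with FR:RA = 5:3 ⇒ R = (11/16, 0)
3. U is the centroid of triangle REA ⇒ U = (19/48, 1/3)
4. W lies on line FE with FW:WE = 4:3 ⇒ W = (3/7, 4/7)
5. J lies on line XW with XJ:JW = 4:5 ⇒ J = (4/21, 16/63)
line JU meets EA at M = (509/1482, 232/741)
U = J + t·(M−J) with t = 247/184, so JU:UM = 247/184:-63/184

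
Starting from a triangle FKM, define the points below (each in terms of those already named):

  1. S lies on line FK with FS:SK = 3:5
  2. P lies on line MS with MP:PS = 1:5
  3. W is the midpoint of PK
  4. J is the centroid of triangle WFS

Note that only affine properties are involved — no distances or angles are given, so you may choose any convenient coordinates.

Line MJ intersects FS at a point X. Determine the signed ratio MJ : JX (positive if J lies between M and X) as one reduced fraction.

MJ:JX = 31/5

Set F = (0, 0), K = (1, 0), M = (0, 1); any affine frame gives the same invariant.
1. S lies on line FK with FS:SK = 3:5 ⇒ S = (3/8, 0)
2. P lies on line MS with MP:PS = 1:5 ⇒ P = (1/16, 5/6)
3. W is the midpoint of PK ⇒ W = (17/32, 5/12)
4. J is the centroid of triangle WFS ⇒ J = (29/96, 5/36)
line MJ meets FS at X = (87/248, 0)
J = M + t·(X−M) with t = 31/36, so MJ:JX = 31/36:5/36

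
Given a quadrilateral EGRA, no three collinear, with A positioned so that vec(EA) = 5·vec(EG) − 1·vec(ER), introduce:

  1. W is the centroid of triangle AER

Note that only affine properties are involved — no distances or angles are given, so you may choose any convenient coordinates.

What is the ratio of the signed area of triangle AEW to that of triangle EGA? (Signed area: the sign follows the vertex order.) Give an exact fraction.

[AEW]:[EGA] = 5/3

Work in coordinates with E = (0, 0), G = (1, 0), R = (0, 1), A = (5, -1).
1. W is the centroid of triangle AER ⇒ W = (5/3, 0)
2·[AEW] = -5/3, 2·[EGA] = -1
[AEW]:[EGA] = -5/3:-1 = 5/3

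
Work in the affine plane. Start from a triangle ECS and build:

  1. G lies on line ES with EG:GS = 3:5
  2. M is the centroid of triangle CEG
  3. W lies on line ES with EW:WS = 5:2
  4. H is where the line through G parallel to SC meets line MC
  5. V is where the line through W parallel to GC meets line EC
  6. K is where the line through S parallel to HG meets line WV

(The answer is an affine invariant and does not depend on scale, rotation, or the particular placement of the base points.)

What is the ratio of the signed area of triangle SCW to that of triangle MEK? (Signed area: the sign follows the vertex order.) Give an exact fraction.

[SCW]:[MEK] = 30/13

Set E = (0, 0), C = (1, 0), S = (0, 1); any affine frame gives the same invariant.
1. G lies on line ES with EG:GS = 3:5 ⇒ G = (0, 3/8)
2. M is the centroid of triangle CEG ⇒ M = (1/3, 1/8)
3. W lies on line ES with EW:WS = 5:2 ⇒ W = (0, 5/7)
4. H is where the line through G parallel to SC meets line MC ⇒ H = (3/13, 15/104)
5. V is where the line through W parallel to GC meets line EC ⇒ V = (40/21, 0)
6. K is where the line through S parallel to HG meets line WV ⇒ K = (16/35, 19/35)
2·[SCW] = -2/7, 2·[MEK] = -13/105
[SCW]:[MEK] = -2/7:-13/105 = 30/13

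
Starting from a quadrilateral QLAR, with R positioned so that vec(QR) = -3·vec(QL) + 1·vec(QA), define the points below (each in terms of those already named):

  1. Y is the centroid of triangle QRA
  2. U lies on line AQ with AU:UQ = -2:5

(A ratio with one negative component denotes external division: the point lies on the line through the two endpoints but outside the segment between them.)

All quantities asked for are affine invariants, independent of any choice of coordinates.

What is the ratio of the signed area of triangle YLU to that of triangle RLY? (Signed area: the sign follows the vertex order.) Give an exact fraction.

[YLU]:[RLY] = 4

Set Q = (0, 0), L = (1, 0), A = (0, 1), R = (-3, 1); any affine frame gives the same invariant.
1. Y is the centroid of triangle QRA ⇒ Y = (-1, 2/3)
2. U lies on line AQ with AU:UQ = -2:5 ⇒ U = (0, 5/3)
2·[YLU] = 8/3, 2·[RLY] = 2/3
[YLU]:[RLY] = 8/3:2/3 = 4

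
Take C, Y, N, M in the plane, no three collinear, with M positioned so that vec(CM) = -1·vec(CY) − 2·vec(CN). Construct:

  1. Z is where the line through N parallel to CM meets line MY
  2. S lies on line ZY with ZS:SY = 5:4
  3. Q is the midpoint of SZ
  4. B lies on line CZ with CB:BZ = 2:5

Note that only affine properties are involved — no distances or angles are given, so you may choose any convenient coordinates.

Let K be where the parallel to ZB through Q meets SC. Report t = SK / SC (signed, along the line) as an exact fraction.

Set C = (0, 0), Y = (1, 0), N = (0, 1), M = (-1, -2); any affine frame gives the same invariant.
1. Z is where the line through N parallel to CM meets line MY ⇒ Z = (-2, -3)
2. S lies on line ZY with ZS:SY = 5:4 ⇒ S = (-1/3, -4/3)
3. Q is the midpoint of SZ ⇒ Q = (-7/6, -13/6)
4. B lies on line CZ with CB:BZ = 2:5 ⇒ B = (-4/7, -6/7)
through Q parallel to ZB: direction (10/7, 15/7); meets SC at K = (-1/6, -2/3)
K = S + t·(C−S) with t = 1/2

t = 1/2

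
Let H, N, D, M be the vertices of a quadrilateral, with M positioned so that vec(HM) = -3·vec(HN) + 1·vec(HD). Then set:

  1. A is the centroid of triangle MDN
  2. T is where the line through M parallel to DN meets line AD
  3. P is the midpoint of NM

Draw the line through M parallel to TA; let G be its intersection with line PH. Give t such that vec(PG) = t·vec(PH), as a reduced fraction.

Set H = (0, 0), N = (1, 0), D = (0, 1), M = (-3, 1); any affine frame gives the same invariant.
1. A is the centroid of triangle MDN ⇒ A = (-2/3, 2/3)
2. T is where the line through M parallel to DN meets line AD ⇒ T = (-2, 0)
3. P is the midpoint of NM ⇒ P = (-1, 1/2)
through M parallel to TA: direction (4/3, 2/3); meets PH at G = (-5/2, 5/4)
G = P + t·(H−P) with t = -3/2

t = -3/2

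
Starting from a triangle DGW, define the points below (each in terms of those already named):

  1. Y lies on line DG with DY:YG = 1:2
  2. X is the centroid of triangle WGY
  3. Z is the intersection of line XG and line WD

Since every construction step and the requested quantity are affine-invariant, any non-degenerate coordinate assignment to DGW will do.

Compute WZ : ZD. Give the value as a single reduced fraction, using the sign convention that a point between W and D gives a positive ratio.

WZ:ZD = 2/3

Set D = (0, 0), G = (1, 0), W = (0, 1); any affine frame gives the same invariant.
1. Y lies on line DG with DY:YG = 1:2 ⇒ Y = (1/3, 0)
2. X is the centroid of triangle WGY ⇒ X = (4/9, 1/3)
3. Z is the intersection of line XG and line WD ⇒ Z = (0, 3/5)
Z = W + t·(D−W) with t = 2/5, so WZ:ZD = t:(1−t) = 2/5:3/5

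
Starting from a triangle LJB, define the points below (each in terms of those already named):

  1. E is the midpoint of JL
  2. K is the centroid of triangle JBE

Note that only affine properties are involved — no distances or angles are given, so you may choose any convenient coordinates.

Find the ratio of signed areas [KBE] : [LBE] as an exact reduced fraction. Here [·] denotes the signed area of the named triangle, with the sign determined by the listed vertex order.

[KBE]:[LBE] = -1/3

Work in coordinates with L = (0, 0), J = (1, 0), B = (0, 1).
1. E is the midpoint of JL ⇒ E = (1/2, 0)
2. K is the centroid of triangle JBE ⇒ K = (1/2, 1/3)
2·[KBE] = 1/6, 2·[LBE] = -1/2
[KBE]:[LBE] = 1/6:-1/2 = -1/3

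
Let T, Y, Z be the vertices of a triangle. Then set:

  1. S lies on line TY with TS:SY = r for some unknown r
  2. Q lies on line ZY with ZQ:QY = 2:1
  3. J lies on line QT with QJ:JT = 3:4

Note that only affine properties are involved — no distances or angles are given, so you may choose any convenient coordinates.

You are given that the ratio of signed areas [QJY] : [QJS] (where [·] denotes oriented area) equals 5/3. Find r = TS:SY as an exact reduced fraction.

Assign T = (0, 0), Y = (1, 0), Z = (0, 1) — the answer is frame-independent, so this choice is without loss of generality.
1. With TS:SY = r, write λ = r/(r+1) so S = T + λ·(Y−T); S is affine-linear in λ
2. Q lies on line ZY with ZQ:QY = 2:1 ⇒ Q = (2/3, 1/3)
3. J lies on line QT with QJ:JT = 3:4 ⇒ J = (8/21, 4/21)
Every point depending on S is an affine combination of S and λ-independent points, so each such coordinate is linear in λ; the λ² term in each signed area is a multiple of (Y−T)×(Y−T) = 0, so 2·[QJY] and 2·[QJS] are each linear in λ. Evaluating at λ=0 and λ=1:
  2·[QJY] = 1/7,   2·[QJS] = 1/7·λ
So [QJY]:[QJS] = (1/7) / (1/7·λ). Setting this equal to 5/3:
  1/7 = 5/3·(1/7·λ)  ⇒  λ = 3/5
Then r = λ/(1−λ) = (3/5)/(2/5) = 3/2. Check: with r = 3/2, S = (3/5, 0) and [QJY]:[QJS] = 5/3 as required.

r = 3/2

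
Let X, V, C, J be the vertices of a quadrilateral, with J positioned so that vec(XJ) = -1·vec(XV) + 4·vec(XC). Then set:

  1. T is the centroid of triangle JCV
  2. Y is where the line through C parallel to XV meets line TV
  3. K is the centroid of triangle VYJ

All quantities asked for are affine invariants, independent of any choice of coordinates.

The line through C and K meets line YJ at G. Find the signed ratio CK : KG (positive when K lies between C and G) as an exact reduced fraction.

CK:KG = -10

Set X = (0, 0), V = (1, 0), C = (0, 1), J = (-1, 4); any affine frame gives the same invariant.
1. T is the centroid of triangle JCV ⇒ T = (0, 5/3)
2. Y is where the line through C parallel to XV meets line TV ⇒ Y = (2/5, 1)
3. K is the centroid of triangle VYJ ⇒ K = (2/15, 5/3)
line CK meets YJ at G = (3/25, 8/5)
K = C + t·(G−C) with t = 10/9, so CK:KG = 10/9:-1/9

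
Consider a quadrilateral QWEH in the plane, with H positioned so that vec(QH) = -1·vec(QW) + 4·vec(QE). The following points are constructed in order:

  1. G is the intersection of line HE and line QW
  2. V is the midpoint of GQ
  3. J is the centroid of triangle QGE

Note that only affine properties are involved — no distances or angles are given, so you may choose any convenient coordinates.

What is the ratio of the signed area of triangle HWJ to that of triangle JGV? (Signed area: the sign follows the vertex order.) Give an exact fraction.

Set Q = (0, 0), W = (1, 0), E = (0, 1), H = (-1, 4); any affine frame gives the same invariant.
1. G is the intersection of line HE and line QW ⇒ G = (1/3, 0)
2. V is the midpoint of GQ ⇒ V = (1/6, 0)
3. J is the centroid of triangle QGE ⇒ J = (1/9, 1/3)
2·[HWJ] = -26/9, 2·[JGV] = -1/18
[HWJ]:[JGV] = -26/9:-1/18 = 52

[HWJ]:[JGV] = 52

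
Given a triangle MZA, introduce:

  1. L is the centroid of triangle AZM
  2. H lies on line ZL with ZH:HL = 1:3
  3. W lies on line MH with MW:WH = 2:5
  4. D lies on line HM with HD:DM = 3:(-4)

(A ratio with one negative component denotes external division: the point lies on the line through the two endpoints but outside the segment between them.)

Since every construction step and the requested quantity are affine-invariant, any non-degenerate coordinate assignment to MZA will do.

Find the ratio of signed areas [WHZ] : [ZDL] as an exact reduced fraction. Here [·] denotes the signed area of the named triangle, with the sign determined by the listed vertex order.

[WHZ]:[ZDL] = -5/84

Work in coordinates with M = (0, 0), Z = (1, 0), A = (0, 1).
1. L is the centroid of triangle AZM ⇒ L = (1/3, 1/3)
2. H lies on line ZL with ZH:HL = 1:3 ⇒ H = (5/6, 1/12)
3. W lies on line MH with MW:WH = 2:5 ⇒ W = (5/21, 1/42)
4. D lies on line HM with HD:DM = 3:(-4) ⇒ D = (10/3, 1/3)
2·[WHZ] = -5/84, 2·[ZDL] = 1
[WHZ]:[ZDL] = -5/84:1 = -5/84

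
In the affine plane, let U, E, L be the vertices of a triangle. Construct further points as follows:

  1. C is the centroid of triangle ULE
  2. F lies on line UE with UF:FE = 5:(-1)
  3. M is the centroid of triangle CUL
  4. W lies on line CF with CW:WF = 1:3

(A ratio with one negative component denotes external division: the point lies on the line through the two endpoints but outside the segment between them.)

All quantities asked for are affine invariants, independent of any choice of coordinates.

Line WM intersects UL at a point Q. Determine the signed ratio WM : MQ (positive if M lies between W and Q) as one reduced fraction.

WM:MQ = 65/16

Choose coordinates U = (0, 0), E = (1, 0), L = (0, 1).
1. C is the centroid of triangle ULE ⇒ C = (1/3, 1/3)
2. F lies on line UE with UF:FE = 5:(-1) ⇒ F = (5/4, 0)
3. M is the centroid of triangle CUL ⇒ M = (1/9, 4/9)
4. W lies on line CF with CW:WF = 1:3 ⇒ W = (9/16, 1/4)
line WM meets UL at Q = (0, 32/65)
M = W + t·(Q−W) with t = 65/81, so WM:MQ = 65/81:16/81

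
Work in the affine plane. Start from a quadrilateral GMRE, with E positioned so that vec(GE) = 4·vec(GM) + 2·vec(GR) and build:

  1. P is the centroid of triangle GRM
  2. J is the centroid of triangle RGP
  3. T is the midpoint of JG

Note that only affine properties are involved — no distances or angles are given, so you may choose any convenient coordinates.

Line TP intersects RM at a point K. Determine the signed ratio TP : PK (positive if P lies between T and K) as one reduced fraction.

TP:PK = 7/6

Set G = (0, 0), M = (1, 0), R = (0, 1), E = (4, 2); any affine frame gives the same invariant.
1. P is the centroid of triangle GRM ⇒ P = (1/3, 1/3)
2. J is the centroid of triangle RGP ⇒ J = (1/9, 4/9)
3. T is the midpoint of JG ⇒ T = (1/18, 2/9)
line TP meets RM at K = (4/7, 3/7)
P = T + t·(K−T) with t = 7/13, so TP:PK = 7/13:6/13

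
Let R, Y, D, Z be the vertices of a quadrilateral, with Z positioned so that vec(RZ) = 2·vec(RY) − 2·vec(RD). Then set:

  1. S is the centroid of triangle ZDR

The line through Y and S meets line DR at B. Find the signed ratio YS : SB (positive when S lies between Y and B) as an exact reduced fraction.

YS:SB = 1/2

Choose coordinates R = (0, 0), Y = (1, 0), D = (0, 1), Z = (2, -2).
1. S is the centroid of triangle ZDR ⇒ S = (2/3, -1/3)
line YS meets DR at B = (0, -1)
S = Y + t·(B−Y) with t = 1/3, so YS:SB = 1/3:2/3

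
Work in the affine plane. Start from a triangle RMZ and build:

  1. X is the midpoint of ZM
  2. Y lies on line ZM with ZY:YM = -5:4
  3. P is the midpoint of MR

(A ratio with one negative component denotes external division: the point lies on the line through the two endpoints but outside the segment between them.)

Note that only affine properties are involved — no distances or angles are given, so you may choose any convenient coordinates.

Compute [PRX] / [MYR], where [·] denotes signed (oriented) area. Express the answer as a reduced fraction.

[PRX]:[MYR] = 1/16

Assign R = (0, 0), M = (1, 0), Z = (0, 1) — the answer is frame-independent, so this choice is without loss of generality.
1. X is the midpoint of ZM ⇒ X = (1/2, 1/2)
2. Y lies on line ZM with ZY:YM = -5:4 ⇒ Y = (5, -4)
3. P is the midpoint of MR ⇒ P = (1/2, 0)
2·[PRX] = -1/4, 2·[MYR] = -4
[PRX]:[MYR] = -1/4:-4 = 1/16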